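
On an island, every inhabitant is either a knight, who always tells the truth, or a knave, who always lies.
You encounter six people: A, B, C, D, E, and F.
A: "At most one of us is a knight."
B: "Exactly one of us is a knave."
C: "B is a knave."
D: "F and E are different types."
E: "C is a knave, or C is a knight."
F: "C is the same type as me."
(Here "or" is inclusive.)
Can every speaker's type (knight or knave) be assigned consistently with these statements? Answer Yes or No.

One consistent assignment: A=knave, B=knave, C=knight, D=knight, E=knight, F=knave.

Yes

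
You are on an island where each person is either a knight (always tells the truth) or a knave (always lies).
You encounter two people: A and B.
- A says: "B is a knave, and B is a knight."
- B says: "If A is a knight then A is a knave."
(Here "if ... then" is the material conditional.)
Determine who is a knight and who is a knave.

A is a knave and B is a knight.

A is a knave; "B is a knave, and B is a knight" is false, as required.
B is a knight, and the claim "if A is a knight then A is a knave" is indeed True.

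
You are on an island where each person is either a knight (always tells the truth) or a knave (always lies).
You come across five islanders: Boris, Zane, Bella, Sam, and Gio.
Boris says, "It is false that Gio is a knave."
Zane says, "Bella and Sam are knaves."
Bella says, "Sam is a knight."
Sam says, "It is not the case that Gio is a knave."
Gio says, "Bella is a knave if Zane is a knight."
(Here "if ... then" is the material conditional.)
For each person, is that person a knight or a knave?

Boris is a knight, Zane is a knave, Bella is a knight, Sam is a knight, and Gio is a knight.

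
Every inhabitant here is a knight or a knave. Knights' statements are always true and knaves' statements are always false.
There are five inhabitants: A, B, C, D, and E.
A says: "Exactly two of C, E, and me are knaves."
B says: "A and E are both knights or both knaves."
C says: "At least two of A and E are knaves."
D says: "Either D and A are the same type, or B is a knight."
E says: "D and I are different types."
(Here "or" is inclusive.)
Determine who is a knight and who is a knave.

A is a knight, so "exactly two of C, E, and me are knaves" must be true — and it is.
B is a knave, and the claim "A and E are both knights or both knaves" is indeed False.
C is a knave, and the claim "at least two of A and E are knaves" is indeed False.
Since D is a knave, "either D and A are the same type, or B is a knight" needs to be False, which holds.
As a knave, E's statement "D and I are different types" should be False; it is.

A is a knight, B is a knave, C is a knave, D is a knave, and E is a knave.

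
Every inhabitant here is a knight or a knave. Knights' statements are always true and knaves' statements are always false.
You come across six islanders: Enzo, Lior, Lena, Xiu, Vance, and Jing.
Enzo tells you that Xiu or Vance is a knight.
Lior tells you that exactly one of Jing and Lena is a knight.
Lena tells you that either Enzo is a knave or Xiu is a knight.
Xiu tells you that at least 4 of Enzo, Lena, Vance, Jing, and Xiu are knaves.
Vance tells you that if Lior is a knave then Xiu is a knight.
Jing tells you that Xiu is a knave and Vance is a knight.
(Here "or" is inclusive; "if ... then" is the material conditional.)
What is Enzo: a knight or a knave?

Enzo is a knight.

Consistent assignments: {Enzo=knight, Lior=knight, Lena=knave, Xiu=knave, Vance=knight, Jing=knight}
In every consistent assignment, Enzo is a knight.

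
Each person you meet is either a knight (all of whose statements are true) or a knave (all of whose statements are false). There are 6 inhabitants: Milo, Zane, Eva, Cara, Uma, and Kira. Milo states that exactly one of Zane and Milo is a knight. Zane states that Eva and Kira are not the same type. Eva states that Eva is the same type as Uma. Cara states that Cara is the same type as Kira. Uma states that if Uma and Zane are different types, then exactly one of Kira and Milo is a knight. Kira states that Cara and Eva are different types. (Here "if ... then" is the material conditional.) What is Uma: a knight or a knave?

Consistent assignments: {Milo=knave, Zane=knave, Eva=knight, Cara=knave, Uma=knight, Kira=knight}
In every consistent assignment, Uma is a knight.

Uma is a knight.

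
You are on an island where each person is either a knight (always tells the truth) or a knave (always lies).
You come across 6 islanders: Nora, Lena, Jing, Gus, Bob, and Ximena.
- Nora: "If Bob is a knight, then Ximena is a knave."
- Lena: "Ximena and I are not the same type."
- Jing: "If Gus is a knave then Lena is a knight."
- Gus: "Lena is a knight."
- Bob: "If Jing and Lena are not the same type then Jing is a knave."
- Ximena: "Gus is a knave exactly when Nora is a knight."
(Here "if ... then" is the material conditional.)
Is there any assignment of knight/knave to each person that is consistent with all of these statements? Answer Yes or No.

One consistent assignment: Nora=knight, Lena=knight, Jing=knight, Gus=knight, Bob=knight, Ximena=knave.

Yes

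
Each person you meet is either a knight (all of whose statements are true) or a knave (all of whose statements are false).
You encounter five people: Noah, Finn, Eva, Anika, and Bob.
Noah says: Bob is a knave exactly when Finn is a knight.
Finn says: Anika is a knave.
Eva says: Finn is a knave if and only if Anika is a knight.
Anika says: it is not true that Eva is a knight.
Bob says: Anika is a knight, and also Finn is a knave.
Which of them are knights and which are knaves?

Suppose Noah is a knave. Then Noah's statement "Bob is a knave exactly when Finn is a knight" would have to be false. Checking the 16 ways to assign the others, none is consistent with every speaker.
(For instance, with Finn=knight, Eva=knight, Anika=knave, Bob=knave, Noah's claim "Bob is a knave exactly when Finn is a knight" comes out true where it would need to be false.)
So Noah must be a knight, making "Bob is a knave exactly when Finn is a knight" true. Taking Noah=knight, Finn=knight, Eva=knight, Anika=knave, Bob=knave, each remaining statement checks out:
  Finn (knight): "Anika is a knave" — true. ✓
  Eva (knight): "Finn is a knave if and only if Anika is a knight" — true. ✓
  Anika (knave): "it is not true that Eva is a knight" — false. ✓
  Bob (knave): "Anika is a knight, and also Finn is a knave" — false. ✓
This is the unique consistent assignment.

Noah is a knight, Finn is a knight, Eva is a knight, Anika is a knave, and Bob is a knave.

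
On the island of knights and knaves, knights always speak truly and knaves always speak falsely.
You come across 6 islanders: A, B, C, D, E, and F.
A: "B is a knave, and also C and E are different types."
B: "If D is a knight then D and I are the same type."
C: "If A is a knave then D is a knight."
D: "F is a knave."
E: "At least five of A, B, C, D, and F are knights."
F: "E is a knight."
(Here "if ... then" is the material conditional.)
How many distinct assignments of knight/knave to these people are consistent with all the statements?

2

Consistent assignments:
  A=knight, B=knave, C=knight, D=knight, E=knave, F=knave
  A=knave, B=knight, C=knight, D=knight, E=knave, F=knave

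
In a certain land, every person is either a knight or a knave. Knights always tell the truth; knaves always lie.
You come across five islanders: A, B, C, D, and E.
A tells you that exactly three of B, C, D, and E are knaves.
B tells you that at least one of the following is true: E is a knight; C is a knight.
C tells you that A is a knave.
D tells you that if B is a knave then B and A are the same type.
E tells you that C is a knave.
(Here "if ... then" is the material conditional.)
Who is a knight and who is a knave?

A is a knave, and the claim "exactly three of B, C, D, and E are knaves" is indeed false.
As a knight, B's statement "at least one of the following is true: E is a knight; C is a knight" should be true; it is.
Since C is a knight, "A is a knave" needs to be true, which holds.
As a knight, D's statement "if B is a knave then B and A are the same type" should be true; it is.
E (knave): "C is a knave" — false. ✓

A is a knave, B is a knight, C is a knight, D is a knight, and E is a knave.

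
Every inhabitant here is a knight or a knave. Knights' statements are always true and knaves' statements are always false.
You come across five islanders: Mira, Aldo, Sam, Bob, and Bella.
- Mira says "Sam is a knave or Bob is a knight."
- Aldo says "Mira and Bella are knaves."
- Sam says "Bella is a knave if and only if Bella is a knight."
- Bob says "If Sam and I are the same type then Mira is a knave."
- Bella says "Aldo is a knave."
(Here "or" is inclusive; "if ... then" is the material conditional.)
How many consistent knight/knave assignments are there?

2

Consistent assignments:
  Mira=knight, Aldo=knave, Sam=knave, Bob=knight, Bella=knight
  Mira=knight, Aldo=knave, Sam=knave, Bob=knave, Bella=knight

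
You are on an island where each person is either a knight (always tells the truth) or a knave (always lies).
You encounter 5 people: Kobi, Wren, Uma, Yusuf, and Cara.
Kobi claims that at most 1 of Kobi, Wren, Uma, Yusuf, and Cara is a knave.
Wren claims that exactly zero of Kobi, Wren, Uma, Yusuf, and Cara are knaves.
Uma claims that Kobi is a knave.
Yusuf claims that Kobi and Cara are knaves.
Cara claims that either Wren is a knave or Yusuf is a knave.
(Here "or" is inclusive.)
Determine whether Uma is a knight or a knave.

Uma is a knight.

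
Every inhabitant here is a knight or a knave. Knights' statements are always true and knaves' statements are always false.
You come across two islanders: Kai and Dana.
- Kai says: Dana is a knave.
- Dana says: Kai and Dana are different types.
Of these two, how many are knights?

1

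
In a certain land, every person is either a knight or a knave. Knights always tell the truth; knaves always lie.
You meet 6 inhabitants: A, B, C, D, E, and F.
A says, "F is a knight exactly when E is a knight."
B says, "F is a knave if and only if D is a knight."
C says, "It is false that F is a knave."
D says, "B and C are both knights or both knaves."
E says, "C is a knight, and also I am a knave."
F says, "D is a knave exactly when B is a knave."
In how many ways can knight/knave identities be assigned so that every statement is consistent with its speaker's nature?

0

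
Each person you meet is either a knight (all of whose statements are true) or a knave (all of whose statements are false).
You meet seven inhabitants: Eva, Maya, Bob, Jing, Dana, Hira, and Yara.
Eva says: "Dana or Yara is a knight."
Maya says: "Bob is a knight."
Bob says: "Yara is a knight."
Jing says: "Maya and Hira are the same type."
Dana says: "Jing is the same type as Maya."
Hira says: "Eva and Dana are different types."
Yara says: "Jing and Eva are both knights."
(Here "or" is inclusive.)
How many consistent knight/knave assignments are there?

1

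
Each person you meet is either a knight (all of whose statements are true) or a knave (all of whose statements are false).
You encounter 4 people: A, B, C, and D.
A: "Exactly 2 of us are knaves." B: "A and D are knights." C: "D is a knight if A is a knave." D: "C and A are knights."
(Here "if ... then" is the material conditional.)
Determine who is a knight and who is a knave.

A is a knave, B is a knave, C is a knave, and D is a knave.

A is a knave, and the claim "exactly 2 of us are knaves" is indeed false.
Since B is a knave, "A and D are knights" needs to be false, which holds.
Since C is a knave, "D is a knight if A is a knave" needs to be false, which holds.
D is a knave, and the claim "C and A are knights" is indeed false.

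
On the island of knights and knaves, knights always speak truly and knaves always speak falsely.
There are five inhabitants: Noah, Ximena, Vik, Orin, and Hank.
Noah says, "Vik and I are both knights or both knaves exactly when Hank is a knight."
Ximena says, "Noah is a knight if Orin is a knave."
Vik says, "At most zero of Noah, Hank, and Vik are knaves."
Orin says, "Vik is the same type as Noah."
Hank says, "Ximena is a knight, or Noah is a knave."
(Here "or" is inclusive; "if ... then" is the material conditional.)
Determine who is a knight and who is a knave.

Knights: Noah, Ximena, Vik, Orin, and Hank. Knaves: none.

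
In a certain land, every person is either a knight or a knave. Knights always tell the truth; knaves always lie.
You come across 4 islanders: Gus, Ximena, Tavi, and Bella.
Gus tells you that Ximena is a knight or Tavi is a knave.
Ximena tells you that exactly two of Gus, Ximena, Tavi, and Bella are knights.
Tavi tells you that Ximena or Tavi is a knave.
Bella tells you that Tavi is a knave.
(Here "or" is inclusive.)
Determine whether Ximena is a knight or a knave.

Ximena is a knave.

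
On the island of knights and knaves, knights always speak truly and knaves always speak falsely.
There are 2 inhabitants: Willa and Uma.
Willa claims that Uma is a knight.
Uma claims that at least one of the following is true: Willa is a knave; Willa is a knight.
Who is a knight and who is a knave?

Knights: Willa and Uma. Knaves: none.

Since Willa is a knight, "Uma is a knight" needs to be True, which holds.
Uma (knight): "at least one of the following is true: Willa is a knave; Willa is a knight" — True. ✓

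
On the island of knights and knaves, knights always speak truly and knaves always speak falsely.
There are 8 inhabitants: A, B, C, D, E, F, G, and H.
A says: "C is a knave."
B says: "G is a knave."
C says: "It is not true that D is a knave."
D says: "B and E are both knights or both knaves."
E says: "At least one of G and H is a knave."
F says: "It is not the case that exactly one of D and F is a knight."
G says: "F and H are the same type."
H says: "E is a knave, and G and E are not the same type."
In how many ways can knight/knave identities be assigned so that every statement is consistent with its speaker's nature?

2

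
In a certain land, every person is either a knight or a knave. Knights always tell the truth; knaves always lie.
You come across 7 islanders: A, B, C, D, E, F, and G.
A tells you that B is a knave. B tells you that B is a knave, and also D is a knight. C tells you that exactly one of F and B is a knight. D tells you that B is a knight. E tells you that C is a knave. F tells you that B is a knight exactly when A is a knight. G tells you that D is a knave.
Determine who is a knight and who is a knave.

A is a knight, B is a knave, C is a knave, D is a knave, E is a knight, F is a knave, and G is a knight.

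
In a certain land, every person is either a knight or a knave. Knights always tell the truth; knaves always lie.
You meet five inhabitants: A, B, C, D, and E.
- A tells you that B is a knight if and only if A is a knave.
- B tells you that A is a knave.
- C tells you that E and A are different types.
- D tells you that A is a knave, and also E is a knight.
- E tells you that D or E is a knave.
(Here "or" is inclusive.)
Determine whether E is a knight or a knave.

E is a knight.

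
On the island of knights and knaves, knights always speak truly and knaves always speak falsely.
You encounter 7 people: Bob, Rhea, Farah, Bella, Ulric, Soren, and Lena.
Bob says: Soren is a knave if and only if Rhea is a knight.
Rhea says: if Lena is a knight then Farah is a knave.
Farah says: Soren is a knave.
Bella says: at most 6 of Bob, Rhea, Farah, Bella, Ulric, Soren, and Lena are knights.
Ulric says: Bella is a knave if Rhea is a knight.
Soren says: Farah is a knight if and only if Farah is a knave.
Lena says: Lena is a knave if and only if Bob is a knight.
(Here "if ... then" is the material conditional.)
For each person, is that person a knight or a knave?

Knights: Farah, Bella, Ulric, and Lena. Knaves: Bob, Rhea, and Soren.

As a knave, Bob's statement "Soren is a knave if and only if Rhea is a knight" should be False; it is.
Since Rhea is a knave, "if Lena is a knight then Farah is a knave" needs to be False, which holds.
Farah is a knight, and the claim "Soren is a knave" is indeed True.
Bella is a knight, so "at most 6 of Bob, Rhea, Farah, Bella, Ulric, Soren, and Lena are knights" must be True — and it is.
Ulric is a knight; "Bella is a knave if Rhea is a knight" is True, as required.
Soren is a knave, so "Farah is a knight if and only if Farah is a knave" must be False — and it is.
Lena is a knight; "Lena is a knave if and only if Bob is a knight" is True, as required.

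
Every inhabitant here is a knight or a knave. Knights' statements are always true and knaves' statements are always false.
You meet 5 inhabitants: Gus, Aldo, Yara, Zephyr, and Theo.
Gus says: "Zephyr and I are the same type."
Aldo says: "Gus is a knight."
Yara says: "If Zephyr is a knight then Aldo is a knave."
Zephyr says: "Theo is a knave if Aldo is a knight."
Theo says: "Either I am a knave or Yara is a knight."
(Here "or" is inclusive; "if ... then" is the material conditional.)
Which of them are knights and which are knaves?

Gus is a knave, Aldo is a knave, Yara is a knight, Zephyr is a knight, and Theo is a knight.

Gus is a knave, so "Zephyr and I are the same type" must be False — and it is.
Aldo (knave): "Gus is a knight" — False. ✓
As a knight, Yara's statement "if Zephyr is a knight then Aldo is a knave" should be true; it is.
Zephyr (knight): "Theo is a knave if Aldo is a knight" — true. ✓
Theo is a knight, so "either I am a knave or Yara is a knight" must be true — and it is.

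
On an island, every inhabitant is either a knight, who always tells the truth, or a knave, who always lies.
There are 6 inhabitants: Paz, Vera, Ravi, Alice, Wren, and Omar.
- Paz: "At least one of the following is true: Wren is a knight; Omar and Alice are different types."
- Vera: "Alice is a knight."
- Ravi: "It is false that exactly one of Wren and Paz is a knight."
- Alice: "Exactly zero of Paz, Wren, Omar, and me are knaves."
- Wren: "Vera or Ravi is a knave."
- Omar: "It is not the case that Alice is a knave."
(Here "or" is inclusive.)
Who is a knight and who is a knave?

Paz is a knight, and the claim "at least one of the following is true: Wren is a knight; Omar and Alice are different types" is indeed true.
Vera is a knave, so "Alice is a knight" must be false — and it is.
As a knight, Ravi's statement "it is false that exactly one of Wren and Paz is a knight" should be true; it is.
Alice is a knave, and the claim "exactly zero of Paz, Wren, Omar, and me are knaves" is indeed false.
Wren is a knight; "Vera or Ravi is a knave" is true, as required.
Omar (knave): "it is not the case that Alice is a knave" — false. ✓

Paz is a knight, Vera is a knave, Ravi is a knight, Alice is a knave, Wren is a knight, and Omar is a knave.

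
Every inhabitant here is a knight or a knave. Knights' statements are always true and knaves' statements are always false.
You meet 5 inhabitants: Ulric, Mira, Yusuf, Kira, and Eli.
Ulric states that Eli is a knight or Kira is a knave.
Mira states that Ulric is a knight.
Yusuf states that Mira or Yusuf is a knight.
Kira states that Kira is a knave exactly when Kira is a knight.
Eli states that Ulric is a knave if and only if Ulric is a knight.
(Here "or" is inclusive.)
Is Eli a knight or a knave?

Consistent assignments: {Ulric=knight, Mira=knight, Yusuf=knight, Kira=knave, Eli=knave}
In every consistent assignment, Eli is a knave.

Eli is a knave.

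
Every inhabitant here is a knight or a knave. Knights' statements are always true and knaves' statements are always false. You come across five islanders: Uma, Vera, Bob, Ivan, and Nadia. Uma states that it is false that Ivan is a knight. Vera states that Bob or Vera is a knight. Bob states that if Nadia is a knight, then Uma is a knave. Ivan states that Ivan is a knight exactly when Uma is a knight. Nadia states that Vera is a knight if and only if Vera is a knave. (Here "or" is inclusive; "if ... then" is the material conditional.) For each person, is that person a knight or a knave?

Suppose Uma is a knave. Then Uma's statement "it is false that Ivan is a knight" would have to be false. Checking the 16 ways to assign the others, none is consistent with every speaker.
(For instance, with Vera=knight, Bob=knight, Ivan=knave, Nadia=knave, Uma's claim "it is false that Ivan is a knight" comes out true where it would need to be false.)
So Uma must be a knight, making "it is false that Ivan is a knight" true. Taking Uma=knight, Vera=knight, Bob=knight, Ivan=knave, Nadia=knave, each remaining statement checks out:
  Vera (knight): "Bob or Vera is a knight" — true. ✓
  Bob (knight): "if Nadia is a knight, then Uma is a knave" — true. ✓
  Ivan (knave): "Ivan is a knight exactly when Uma is a knight" — false. ✓
  Nadia (knave): "Vera is a knight if and only if Vera is a knave" — false. ✓
This is the unique consistent assignment.

Knights: Uma, Vera, and Bob. Knaves: Ivan and Nadia.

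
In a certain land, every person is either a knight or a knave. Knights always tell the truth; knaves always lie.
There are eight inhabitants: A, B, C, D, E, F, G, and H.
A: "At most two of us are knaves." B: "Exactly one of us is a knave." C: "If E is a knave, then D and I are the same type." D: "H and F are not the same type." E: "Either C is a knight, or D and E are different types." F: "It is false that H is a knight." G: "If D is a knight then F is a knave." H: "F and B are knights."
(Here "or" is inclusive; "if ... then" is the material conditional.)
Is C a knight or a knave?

Consistent assignments: {A=knave, B=knave, C=knight, D=knight, E=knight, F=knight, G=knave, H=knave}
In every consistent assignment, C is a knight.

C is a knight.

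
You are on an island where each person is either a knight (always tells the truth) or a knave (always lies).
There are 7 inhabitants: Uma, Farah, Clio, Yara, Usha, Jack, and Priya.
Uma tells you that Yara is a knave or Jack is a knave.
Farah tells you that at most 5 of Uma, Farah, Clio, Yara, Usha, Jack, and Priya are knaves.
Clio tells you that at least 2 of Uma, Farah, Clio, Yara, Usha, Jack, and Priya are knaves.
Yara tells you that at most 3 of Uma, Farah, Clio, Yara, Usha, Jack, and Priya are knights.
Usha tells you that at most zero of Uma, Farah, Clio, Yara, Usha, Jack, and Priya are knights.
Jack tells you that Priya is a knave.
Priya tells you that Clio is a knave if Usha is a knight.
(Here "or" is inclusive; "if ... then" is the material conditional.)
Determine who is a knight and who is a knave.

Uma is a knight, so "Yara is a knave or Jack is a knave" must be true — and it is.
Farah is a knight; "at most 5 of Uma, Farah, Clio, Yara, Usha, Jack, and Priya are knaves" is true, as required.
Clio is a knight; "at least 2 of Uma, Farah, Clio, Yara, Usha, Jack, and Priya are knaves" is true, as required.
Yara is a knave, so "at most 3 of Uma, Farah, Clio, Yara, Usha, Jack, and Priya are knights" must be False — and it is.
As a knave, Usha's statement "at most zero of Uma, Farah, Clio, Yara, Usha, Jack, and Priya are knights" should be False; it is.
As a knave, Jack's statement "Priya is a knave" should be False; it is.
Priya is a knight, and the claim "Clio is a knave if Usha is a knight" is indeed true.

Knights: Uma, Farah, Clio, and Priya. Knaves: Yara, Usha, and Jack.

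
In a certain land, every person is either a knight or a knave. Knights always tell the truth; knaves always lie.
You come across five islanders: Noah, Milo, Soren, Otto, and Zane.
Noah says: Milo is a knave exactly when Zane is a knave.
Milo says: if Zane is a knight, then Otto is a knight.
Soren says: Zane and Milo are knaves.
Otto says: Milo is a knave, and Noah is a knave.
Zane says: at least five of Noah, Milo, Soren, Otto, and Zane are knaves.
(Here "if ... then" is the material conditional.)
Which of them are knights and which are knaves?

Knights: Milo. Knaves: Noah, Soren, Otto, and Zane.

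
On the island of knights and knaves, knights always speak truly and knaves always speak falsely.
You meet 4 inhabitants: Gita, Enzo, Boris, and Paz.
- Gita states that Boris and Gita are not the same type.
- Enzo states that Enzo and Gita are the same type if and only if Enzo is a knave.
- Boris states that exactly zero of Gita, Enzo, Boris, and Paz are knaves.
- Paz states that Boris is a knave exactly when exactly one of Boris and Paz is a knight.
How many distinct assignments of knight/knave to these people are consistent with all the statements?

4

Consistent assignments:
  Gita=knight, Enzo=knave, Boris=knave, Paz=knight
  Gita=knight, Enzo=knave, Boris=knave, Paz=knave
  Gita=knave, Enzo=knight, Boris=knave, Paz=knight
  Gita=knave, Enzo=knight, Boris=knave, Paz=knave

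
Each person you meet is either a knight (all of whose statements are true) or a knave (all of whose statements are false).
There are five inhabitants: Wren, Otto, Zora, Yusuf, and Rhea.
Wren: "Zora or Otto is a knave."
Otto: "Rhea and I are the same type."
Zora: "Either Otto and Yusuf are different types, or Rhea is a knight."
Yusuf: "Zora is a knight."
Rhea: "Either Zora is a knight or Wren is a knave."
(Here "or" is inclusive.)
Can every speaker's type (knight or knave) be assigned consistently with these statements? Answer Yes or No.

Yes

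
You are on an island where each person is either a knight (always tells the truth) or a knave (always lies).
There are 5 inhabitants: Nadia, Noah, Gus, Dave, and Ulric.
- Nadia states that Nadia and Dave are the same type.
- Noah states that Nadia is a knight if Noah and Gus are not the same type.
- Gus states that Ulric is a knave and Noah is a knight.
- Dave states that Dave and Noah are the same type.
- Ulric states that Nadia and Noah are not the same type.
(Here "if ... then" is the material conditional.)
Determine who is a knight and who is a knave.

Nadia is a knight, so "Nadia and Dave are the same type" must be True — and it is.
Noah (knight): "Nadia is a knight if Noah and Gus are not the same type" — True. ✓
Gus (knight): "Ulric is a knave and Noah is a knight" — True. ✓
Dave (knight): "Dave and Noah are the same type" — True. ✓
Ulric is a knave, and the claim "Nadia and Noah are not the same type" is indeed False.

Nadia is a knight, Noah is a knight, Gus is a knight, Dave is a knight, and Ulric is a knave.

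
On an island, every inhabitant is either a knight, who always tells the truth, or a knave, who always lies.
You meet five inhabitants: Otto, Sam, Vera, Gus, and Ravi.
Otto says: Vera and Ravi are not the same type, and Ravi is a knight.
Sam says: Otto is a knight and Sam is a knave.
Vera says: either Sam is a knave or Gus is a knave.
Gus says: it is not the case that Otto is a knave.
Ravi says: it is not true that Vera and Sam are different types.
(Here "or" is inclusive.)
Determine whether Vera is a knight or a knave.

Vera is a knight.

Consistent assignments: {Otto=knave, Sam=knave, Vera=knight, Gus=knave, Ravi=knave}
In every consistent assignment, Vera is a knight.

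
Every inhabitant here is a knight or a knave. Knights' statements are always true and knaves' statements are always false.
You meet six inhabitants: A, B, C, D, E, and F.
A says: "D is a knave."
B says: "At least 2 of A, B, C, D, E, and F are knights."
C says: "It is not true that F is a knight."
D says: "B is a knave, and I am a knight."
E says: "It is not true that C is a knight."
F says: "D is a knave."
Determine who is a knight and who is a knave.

A is a knight, B is a knight, C is a knave, D is a knave, E is a knight, and F is a knight.

A (knight): "D is a knave" — true. ✓
B is a knight, so "at least 2 of A, B, C, D, E, and F are knights" must be true — and it is.
As a knave, C's statement "it is not true that F is a knight" should be false; it is.
D is a knave, so "B is a knave, and I am a knight" must be false — and it is.
E (knight): "it is not true that C is a knight" — true. ✓
Since F is a knight, "D is a knave" needs to be true, which holds.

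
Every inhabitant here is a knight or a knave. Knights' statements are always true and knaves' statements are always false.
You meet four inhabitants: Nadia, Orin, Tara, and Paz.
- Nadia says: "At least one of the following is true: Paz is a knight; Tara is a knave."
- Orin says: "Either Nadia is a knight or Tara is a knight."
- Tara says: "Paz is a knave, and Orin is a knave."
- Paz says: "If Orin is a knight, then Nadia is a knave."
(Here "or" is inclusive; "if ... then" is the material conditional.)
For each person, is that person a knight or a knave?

Knights: Nadia and Orin. Knaves: Tara and Paz.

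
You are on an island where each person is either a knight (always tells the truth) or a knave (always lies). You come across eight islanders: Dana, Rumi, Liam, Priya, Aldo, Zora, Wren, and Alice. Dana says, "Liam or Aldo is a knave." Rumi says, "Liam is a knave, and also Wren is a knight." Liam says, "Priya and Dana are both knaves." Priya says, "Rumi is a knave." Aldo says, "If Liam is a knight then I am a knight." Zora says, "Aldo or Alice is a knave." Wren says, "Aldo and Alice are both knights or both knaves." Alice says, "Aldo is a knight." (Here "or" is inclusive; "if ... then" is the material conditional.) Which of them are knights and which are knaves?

Knights: Dana, Rumi, Aldo, Wren, and Alice. Knaves: Liam, Priya, and Zora.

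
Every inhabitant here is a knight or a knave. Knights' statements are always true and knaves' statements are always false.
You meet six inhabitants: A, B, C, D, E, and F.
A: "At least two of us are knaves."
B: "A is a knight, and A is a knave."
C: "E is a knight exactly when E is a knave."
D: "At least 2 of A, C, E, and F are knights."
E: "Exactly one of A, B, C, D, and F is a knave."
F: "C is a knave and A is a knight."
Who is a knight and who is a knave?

A is a knight; "at least two of us are knaves" is True, as required.
B is a knave, and the claim "A is a knight, and A is a knave" is indeed False.
Since C is a knave, "E is a knight exactly when E is a knave" needs to be False, which holds.
D (knight): "at least 2 of A, C, E, and F are knights" — True. ✓
E is a knave; "exactly one of A, B, C, D, and F is a knave" is False, as required.
F is a knight; "C is a knave and A is a knight" is True, as required.

A is a knight, B is a knave, C is a knave, D is a knight, E is a knave, and F is a knight.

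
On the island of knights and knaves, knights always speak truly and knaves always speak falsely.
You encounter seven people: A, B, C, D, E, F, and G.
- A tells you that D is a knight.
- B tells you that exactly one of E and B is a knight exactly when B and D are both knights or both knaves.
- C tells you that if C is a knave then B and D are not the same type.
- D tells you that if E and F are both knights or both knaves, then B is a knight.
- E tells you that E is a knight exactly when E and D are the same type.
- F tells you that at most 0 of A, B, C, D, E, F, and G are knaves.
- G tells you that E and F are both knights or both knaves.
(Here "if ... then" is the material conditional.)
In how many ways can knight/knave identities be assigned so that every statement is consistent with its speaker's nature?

3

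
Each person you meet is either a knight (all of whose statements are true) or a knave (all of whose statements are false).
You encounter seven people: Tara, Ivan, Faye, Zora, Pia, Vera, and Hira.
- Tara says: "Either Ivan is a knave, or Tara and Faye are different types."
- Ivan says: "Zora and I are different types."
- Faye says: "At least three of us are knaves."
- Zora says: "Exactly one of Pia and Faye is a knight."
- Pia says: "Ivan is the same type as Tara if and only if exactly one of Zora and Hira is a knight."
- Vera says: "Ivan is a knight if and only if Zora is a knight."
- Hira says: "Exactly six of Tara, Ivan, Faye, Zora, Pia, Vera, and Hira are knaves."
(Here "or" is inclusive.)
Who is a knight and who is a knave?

Tara is a knight; "either Ivan is a knave, or Tara and Faye are different types" is true, as required.
Ivan (knave): "Zora and I are different types" — false. ✓
Faye is a knight; "at least three of us are knaves" is true, as required.
Zora (knave): "exactly one of Pia and Faye is a knight" — false. ✓
Since Pia is a knight, "Ivan is the same type as Tara if and only if exactly one of Zora and Hira is a knight" needs to be true, which holds.
Vera is a knight, and the claim "Ivan is a knight if and only if Zora is a knight" is indeed true.
Since Hira is a knave, "exactly six of Tara, Ivan, Faye, Zora, Pia, Vera, and Hira are knaves" needs to be false, which holds.

Tara is a knight, Ivan is a knave, Faye is a knight, Zora is a knave, Pia is a knight, Vera is a knight, and Hira is a knave.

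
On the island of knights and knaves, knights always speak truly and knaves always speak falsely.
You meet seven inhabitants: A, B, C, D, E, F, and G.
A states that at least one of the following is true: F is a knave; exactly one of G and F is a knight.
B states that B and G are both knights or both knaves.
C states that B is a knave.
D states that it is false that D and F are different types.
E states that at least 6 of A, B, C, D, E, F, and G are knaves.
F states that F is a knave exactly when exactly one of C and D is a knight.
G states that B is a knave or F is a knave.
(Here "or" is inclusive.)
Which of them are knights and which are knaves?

A is a knave, so "at least one of the following is true: F is a knave; exactly one of G and F is a knight" must be false — and it is.
Since B is a knave, "B and G are both knights or both knaves" needs to be false, which holds.
C is a knight; "B is a knave" is true, as required.
D is a knight; "it is false that D and F are different types" is true, as required.
E (knave): "at least 6 of A, B, C, D, E, F, and G are knaves" — false. ✓
F (knight): "F is a knave exactly when exactly one of C and D is a knight" — true. ✓
As a knight, G's statement "B is a knave or F is a knave" should be true; it is.

A is a knave, B is a knave, C is a knight, D is a knight, E is a knave, F is a knight, and G is a knight.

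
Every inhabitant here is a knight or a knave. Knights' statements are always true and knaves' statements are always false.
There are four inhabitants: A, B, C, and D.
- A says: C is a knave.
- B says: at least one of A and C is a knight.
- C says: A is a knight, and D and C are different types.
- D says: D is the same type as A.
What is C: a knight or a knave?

C is a knave.

Consistent assignments: {A=knight, B=knight, C=knave, D=knave}
In every consistent assignment, C is a knave.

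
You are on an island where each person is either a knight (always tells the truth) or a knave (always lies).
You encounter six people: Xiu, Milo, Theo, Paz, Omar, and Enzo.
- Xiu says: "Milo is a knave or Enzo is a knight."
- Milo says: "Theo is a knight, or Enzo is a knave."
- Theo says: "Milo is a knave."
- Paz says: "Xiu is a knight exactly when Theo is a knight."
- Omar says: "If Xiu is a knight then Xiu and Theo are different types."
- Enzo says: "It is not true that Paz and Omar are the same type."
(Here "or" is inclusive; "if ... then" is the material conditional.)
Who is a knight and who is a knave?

Knights: Milo, Paz, and Omar. Knaves: Xiu, Theo, and Enzo.

Xiu is a knave; "Milo is a knave or Enzo is a knight" is false, as required.
Milo (knight): "Theo is a knight, or Enzo is a knave" — True. ✓
Theo is a knave, and the claim "Milo is a knave" is indeed false.
Since Paz is a knight, "Xiu is a knight exactly when Theo is a knight" needs to be True, which holds.
As a knight, Omar's statement "if Xiu is a knight then Xiu and Theo are different types" should be True; it is.
Since Enzo is a knave, "it is not true that Paz and Omar are the same type" needs to be false, which holds.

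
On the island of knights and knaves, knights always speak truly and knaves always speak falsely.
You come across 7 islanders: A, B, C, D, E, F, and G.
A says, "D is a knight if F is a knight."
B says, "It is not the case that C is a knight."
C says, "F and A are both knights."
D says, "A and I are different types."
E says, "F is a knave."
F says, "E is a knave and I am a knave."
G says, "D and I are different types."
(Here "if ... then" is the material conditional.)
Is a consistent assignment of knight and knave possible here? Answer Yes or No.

Checking all 128 assignments, each has at least one speaker whose statement's truth value contradicts their type.

No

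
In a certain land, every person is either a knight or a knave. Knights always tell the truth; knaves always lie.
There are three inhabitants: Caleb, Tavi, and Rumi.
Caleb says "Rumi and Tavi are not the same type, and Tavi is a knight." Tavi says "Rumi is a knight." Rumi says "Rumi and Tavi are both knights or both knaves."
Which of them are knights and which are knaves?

Knights: Tavi and Rumi. Knaves: Caleb.

Caleb is a knave, so "Rumi and Tavi are not the same type, and Tavi is a knight" must be False — and it is.
As a knight, Tavi's statement "Rumi is a knight" should be true; it is.
Since Rumi is a knight, "Rumi and Tavi are both knights or both knaves" needs to be true, which holds.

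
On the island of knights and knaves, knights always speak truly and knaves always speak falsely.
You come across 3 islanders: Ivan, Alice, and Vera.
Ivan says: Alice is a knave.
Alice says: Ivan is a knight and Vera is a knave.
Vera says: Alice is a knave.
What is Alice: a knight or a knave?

Alice is a knave.

Consistent assignments: {Ivan=knight, Alice=knave, Vera=knight}
In every consistent assignment, Alice is a knave.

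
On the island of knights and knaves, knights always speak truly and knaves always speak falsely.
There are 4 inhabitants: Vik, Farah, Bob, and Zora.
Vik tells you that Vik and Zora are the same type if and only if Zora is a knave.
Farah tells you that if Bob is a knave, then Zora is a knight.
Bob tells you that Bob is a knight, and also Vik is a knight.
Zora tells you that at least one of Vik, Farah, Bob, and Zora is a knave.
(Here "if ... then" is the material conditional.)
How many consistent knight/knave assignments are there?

0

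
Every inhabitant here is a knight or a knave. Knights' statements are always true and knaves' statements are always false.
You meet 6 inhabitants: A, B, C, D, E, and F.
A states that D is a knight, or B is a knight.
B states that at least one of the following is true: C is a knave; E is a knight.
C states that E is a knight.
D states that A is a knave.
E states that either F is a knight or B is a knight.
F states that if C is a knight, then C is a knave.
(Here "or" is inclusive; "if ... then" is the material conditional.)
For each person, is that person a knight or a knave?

Since A is a knight, "D is a knight, or B is a knight" needs to be True, which holds.
As a knight, B's statement "at least one of the following is true: C is a knave; E is a knight" should be True; it is.
Since C is a knight, "E is a knight" needs to be True, which holds.
D is a knave; "A is a knave" is False, as required.
Since E is a knight, "either F is a knight or B is a knight" needs to be True, which holds.
F (knave): "if C is a knight, then C is a knave" — False. ✓

A is a knight, B is a knight, C is a knight, D is a knave, E is a knight, and F is a knave.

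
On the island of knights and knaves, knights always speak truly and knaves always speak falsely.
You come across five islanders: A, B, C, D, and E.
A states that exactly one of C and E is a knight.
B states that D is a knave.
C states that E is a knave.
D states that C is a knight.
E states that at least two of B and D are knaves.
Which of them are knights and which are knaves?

A is a knight, B is a knave, C is a knight, D is a knight, and E is a knave.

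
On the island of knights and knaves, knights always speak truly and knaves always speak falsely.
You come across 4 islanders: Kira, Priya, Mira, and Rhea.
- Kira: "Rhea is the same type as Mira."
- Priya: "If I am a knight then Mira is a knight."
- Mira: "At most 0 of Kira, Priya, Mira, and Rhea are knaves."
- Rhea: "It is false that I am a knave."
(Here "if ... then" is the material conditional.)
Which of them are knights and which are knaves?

Knights: Kira, Priya, Mira, and Rhea. Knaves: none.

Kira is a knight, so "Rhea is the same type as Mira" must be true — and it is.
Priya is a knight; "if I am a knight then Mira is a knight" is true, as required.
Mira (knight): "at most 0 of Kira, Priya, Mira, and Rhea are knaves" — true. ✓
Rhea is a knight, and the claim "it is false that I am a knave" is indeed true.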